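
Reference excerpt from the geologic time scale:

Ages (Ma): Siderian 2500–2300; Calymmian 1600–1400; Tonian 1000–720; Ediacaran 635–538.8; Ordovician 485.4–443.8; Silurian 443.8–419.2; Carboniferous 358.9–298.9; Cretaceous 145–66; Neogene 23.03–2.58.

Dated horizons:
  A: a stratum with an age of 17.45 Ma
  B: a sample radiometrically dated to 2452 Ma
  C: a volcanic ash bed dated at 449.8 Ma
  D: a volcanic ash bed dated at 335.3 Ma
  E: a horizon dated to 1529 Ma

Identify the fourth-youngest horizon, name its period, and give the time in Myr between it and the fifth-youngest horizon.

E, in the Calymmian; 923 million years to B

Sorted youngest-first by Ma: A (17.45), D (335.3), C (449.8), E (1529), B (2452).
The fourth youngest is E at 1529 Ma, which lies in 1600–1400 Ma: the Calymmian.
The fifth youngest is B at 2452 Ma; separation = |1529 − 2452| = 923 Myr.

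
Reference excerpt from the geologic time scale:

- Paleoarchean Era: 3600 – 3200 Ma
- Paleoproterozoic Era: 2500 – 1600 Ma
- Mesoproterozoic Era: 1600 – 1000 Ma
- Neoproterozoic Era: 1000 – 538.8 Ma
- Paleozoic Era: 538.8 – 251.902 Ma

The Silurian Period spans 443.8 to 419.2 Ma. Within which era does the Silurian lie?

Paleozoic

The Silurian (443.8–419.2 Ma) lies entirely within 538.8–251.902 Ma, the Paleozoic Era.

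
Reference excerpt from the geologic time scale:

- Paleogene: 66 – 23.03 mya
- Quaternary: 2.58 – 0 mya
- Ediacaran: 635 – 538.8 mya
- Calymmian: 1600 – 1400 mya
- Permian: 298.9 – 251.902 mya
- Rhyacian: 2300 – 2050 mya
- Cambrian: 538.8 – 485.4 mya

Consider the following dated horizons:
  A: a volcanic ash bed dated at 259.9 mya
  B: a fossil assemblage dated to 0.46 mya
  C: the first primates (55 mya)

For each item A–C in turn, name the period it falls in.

A: 259.9 Ma lies in 298.9–251.902 Ma, so Permian.
B: 0.46 Ma lies in 2.58–0 Ma, so Quaternary.
C: 55 Ma lies in 66–23.03 Ma, so Paleogene.

A — Permian; B — Quaternary; C — Paleogene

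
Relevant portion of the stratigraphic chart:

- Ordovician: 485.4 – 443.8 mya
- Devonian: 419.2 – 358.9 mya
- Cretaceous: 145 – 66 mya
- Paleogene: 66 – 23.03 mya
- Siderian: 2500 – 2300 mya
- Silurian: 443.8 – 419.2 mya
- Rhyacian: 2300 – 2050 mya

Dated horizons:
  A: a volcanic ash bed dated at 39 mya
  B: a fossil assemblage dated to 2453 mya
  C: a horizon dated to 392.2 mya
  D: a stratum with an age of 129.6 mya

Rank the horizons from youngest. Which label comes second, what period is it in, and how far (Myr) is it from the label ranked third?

D, in the Cretaceous; 262.6 million years to C

Sorted youngest-first by Ma: A (39), D (129.6), C (392.2), B (2453).
The second youngest is D at 129.6 Ma, which lies in 145–66 Ma: the Cretaceous.
The third youngest is C at 392.2 Ma; separation = |129.6 − 392.2| = 262.6 Myr.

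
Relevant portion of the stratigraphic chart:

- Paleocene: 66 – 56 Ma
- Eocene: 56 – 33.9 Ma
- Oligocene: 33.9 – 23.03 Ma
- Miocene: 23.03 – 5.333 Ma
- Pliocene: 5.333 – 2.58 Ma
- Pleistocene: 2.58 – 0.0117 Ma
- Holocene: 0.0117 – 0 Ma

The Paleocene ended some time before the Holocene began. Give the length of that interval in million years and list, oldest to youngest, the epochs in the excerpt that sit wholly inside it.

55.9883 million years; Eocene, Oligocene, Miocene, Pliocene, Pleistocene

The Paleocene closes at 56 Ma and the Holocene opens at 0.0117 Ma, so the interval is 56 − 0.0117 = 55.9883 Myr.
An epoch fits inside if it starts at or after 56 Ma and ends at or before 0.0117 Ma; oldest first that gives Eocene, Oligocene, Miocene, Pliocene, Pleistocene.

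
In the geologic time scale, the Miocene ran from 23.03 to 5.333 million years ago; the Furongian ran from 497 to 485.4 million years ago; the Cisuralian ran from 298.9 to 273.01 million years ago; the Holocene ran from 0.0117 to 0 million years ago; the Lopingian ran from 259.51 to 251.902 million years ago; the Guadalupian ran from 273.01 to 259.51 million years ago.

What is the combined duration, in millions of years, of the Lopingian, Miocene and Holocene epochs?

Duration is start − end for each: (259.51 − 251.902) + (23.03 − 5.333) + (0.0117 − 0).
That is 7.608 + 17.697 + 0.0117, which totals 25.3167 million years.

25.3167 million years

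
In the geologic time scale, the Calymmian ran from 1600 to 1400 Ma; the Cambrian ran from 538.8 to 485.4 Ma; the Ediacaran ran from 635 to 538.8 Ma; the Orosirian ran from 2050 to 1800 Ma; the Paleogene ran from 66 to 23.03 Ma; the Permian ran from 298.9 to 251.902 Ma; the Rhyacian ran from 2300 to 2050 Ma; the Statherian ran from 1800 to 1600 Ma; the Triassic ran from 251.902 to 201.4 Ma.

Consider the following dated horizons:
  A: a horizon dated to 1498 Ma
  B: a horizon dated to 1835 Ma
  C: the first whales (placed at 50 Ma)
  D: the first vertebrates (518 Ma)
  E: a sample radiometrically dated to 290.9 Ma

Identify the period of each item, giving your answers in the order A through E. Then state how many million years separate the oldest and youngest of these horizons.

Match each age against the start–end ranges in the excerpt: A = 1498 Ma → Calymmian (1600–1400); B = 1835 Ma → Orosirian (2050–1800); C = 50 Ma → Paleogene (66–23.03); D = 518 Ma → Cambrian (538.8–485.4); E = 290.9 Ma → Permian (298.9–251.902).
The largest age is 1835 Ma and the smallest is 50 Ma; their difference is 1785 Myr.

A — Calymmian; B — Orosirian; C — Paleogene; D — Cambrian; E — Permian; span 1785 million years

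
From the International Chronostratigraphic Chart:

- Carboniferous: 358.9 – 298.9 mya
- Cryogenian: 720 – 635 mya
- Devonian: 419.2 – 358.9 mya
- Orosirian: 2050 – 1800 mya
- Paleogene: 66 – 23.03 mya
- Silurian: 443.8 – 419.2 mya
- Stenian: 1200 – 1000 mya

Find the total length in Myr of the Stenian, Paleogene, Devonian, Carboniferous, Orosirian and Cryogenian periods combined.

Duration is start − end for each: (1200 − 1000) + (66 − 23.03) + (419.2 − 358.9) + (358.9 − 298.9) + (2050 − 1800) + (720 − 635).
That is 200 + 42.97 + 60.3 + 60 + 250 + 85, which totals 698.27 million years.

698.27 million years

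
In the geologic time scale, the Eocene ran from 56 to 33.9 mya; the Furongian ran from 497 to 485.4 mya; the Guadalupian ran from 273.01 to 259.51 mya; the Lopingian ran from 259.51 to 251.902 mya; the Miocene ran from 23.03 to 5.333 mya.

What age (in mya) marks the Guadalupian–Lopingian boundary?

The Guadalupian ends and the Lopingian begins at 259.51 mya.

259.51 mya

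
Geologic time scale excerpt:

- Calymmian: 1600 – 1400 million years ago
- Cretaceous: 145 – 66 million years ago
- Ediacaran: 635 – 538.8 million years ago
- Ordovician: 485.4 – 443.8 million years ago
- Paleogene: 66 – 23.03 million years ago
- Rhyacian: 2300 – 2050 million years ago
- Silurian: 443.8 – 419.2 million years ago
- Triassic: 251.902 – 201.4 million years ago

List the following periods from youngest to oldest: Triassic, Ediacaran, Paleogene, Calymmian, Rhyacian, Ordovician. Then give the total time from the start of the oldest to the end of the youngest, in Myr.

Paleogene, Triassic, Ordovician, Ediacaran, Calymmian, Rhyacian; total span 2276.97 Myr

Start ages (Ma): Rhyacian 2300, Calymmian 1600, Ediacaran 635, Ordovician 485.4, Triassic 251.902, Paleogene 66.
Ordered youngest to oldest: Paleogene, Triassic, Ordovician, Ediacaran, Calymmian, Rhyacian.
Span = 2300 − 23.03 = 2276.97 Myr.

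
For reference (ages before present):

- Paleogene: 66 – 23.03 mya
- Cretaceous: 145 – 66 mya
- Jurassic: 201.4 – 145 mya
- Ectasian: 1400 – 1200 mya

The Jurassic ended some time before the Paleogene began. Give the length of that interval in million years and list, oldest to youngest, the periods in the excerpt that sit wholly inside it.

The Jurassic closes at 145 Ma and the Paleogene opens at 66 Ma, so the interval is 145 − 66 = 79 Myr.
A period fits inside if it starts at or after 145 Ma and ends at or before 66 Ma; oldest first that gives Cretaceous.

79 million years; Cretaceous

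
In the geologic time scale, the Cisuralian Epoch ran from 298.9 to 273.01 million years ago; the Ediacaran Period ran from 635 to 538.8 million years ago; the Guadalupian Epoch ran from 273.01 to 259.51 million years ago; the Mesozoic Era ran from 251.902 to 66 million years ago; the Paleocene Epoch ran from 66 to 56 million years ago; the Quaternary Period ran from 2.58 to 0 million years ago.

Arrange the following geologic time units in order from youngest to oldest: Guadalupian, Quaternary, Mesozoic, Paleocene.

Quaternary → Paleocene → Mesozoic → Guadalupian

Sorting by start age (ascending Ma, since larger Ma = older): Quaternary began 2.58, Paleocene began 66, Mesozoic began 251.902, Guadalupian began 273.01.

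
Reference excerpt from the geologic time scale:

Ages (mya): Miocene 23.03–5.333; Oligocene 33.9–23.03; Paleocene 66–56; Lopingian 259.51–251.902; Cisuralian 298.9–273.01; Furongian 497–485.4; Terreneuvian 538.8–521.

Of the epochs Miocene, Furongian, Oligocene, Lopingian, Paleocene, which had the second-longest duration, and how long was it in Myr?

Furongian, 11.6 million years

Start − end for each: Miocene 23.03 − 5.333 = 17.697; Furongian 497 − 485.4 = 11.6; Oligocene 33.9 − 23.03 = 10.87; Lopingian 259.51 − 251.902 = 7.608; Paleocene 66 − 56 = 10.
Ranking these from longest: Miocene > Furongian > Oligocene > Paleocene > Lopingian.
Position 2 in that ranking is Furongian, which lasted 11.6 Myr.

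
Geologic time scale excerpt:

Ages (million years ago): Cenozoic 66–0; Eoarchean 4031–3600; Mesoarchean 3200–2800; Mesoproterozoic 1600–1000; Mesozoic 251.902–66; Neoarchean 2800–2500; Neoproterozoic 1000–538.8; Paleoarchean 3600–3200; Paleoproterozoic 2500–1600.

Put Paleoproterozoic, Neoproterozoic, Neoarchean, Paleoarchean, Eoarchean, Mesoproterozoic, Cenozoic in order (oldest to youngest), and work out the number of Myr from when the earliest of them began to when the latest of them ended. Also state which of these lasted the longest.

Start ages (Ma): Eoarchean 4031, Paleoarchean 3600, Neoarchean 2800, Paleoproterozoic 2500, Mesoproterozoic 1600, Neoproterozoic 1000, Cenozoic 66.
Ordered oldest to youngest: Eoarchean, Paleoarchean, Neoarchean, Paleoproterozoic, Mesoproterozoic, Neoproterozoic, Cenozoic.
Span = 4031 − 0 = 4031 Myr.
Durations: Mesoproterozoic 600, Neoarchean 300, Paleoarchean 400, Cenozoic 66, Neoproterozoic 461.2, Eoarchean 431, Paleoproterozoic 900 → longest is Paleoproterozoic (900 Myr).

Eoarchean → Paleoarchean → Neoarchean → Paleoproterozoic → Mesoproterozoic → Neoproterozoic → Cenozoic; total span 4031 Myr; longest is Paleoproterozoic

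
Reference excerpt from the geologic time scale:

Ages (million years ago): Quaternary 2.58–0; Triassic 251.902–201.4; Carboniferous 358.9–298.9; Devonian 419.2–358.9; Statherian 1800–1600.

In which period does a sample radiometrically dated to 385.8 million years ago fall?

385.8 Ma lies between 419.2 and 358.9 Ma, so it falls in the Devonian.

Devonian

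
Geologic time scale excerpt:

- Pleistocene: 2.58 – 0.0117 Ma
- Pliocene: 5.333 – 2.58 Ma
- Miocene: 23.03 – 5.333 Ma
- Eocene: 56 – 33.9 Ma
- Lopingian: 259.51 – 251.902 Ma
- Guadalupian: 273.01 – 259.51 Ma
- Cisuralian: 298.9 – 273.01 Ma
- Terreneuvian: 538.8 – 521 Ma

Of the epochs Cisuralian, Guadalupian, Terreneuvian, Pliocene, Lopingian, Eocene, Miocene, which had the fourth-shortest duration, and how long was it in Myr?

Start − end for each: Cisuralian 298.9 − 273.01 = 25.89; Guadalupian 273.01 − 259.51 = 13.5; Terreneuvian 538.8 − 521 = 17.8; Pliocene 5.333 − 2.58 = 2.753; Lopingian 259.51 − 251.902 = 7.608; Eocene 56 − 33.9 = 22.1; Miocene 23.03 − 5.333 = 17.697.
Ranking these from shortest: Pliocene < Lopingian < Guadalupian < Miocene < Terreneuvian < Eocene < Cisuralian.
Position 4 in that ranking is Miocene, which lasted 17.697 Myr.

Miocene, 17.697 million years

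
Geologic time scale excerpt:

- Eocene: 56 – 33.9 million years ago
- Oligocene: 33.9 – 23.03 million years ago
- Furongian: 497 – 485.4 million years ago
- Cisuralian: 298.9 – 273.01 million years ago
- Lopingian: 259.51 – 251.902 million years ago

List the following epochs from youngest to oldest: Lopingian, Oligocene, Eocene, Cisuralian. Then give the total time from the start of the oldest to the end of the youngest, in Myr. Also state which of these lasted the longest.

Oligocene, Eocene, Lopingian, Cisuralian; total span 275.87 Myr; longest is Cisuralian

From the excerpt: Lopingian 259.51–251.902; Oligocene 33.9–23.03; Eocene 56–33.9; Cisuralian 298.9–273.01 (Ma).
Larger Ma is earlier, so the oldest is Cisuralian and the youngest is Oligocene; youngest to oldest: Oligocene, Eocene, Lopingian, Cisuralian.
Oldest start 298.9 minus youngest end 23.03 gives 275.87 Myr overall.
Individual lengths (start − end): Lopingian 7.608; Eocene 22.1; Oligocene 10.87; Cisuralian 25.89. The largest is Cisuralian at 25.89 Myr.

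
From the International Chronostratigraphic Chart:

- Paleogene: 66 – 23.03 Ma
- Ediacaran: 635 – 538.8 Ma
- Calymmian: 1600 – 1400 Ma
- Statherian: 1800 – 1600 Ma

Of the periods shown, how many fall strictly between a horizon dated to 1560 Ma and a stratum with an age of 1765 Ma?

0

The older date is 1765 Ma and the younger is 1560 Ma.
No period both begins after 1765 Ma and ends before 1560 Ma, so the count is 0.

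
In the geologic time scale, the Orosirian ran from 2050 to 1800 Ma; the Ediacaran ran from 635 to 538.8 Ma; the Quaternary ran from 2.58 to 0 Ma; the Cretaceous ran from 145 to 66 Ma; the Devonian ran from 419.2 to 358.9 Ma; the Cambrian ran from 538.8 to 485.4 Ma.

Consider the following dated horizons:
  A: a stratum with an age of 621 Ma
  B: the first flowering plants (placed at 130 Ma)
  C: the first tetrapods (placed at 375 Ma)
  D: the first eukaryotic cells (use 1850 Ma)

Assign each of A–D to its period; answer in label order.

A — Ediacaran; B — Cretaceous; C — Devonian; D — Orosirian

Match each age against the start–end ranges in the excerpt: A = 621 Ma → Ediacaran (635–538.8); B = 130 Ma → Cretaceous (145–66); C = 375 Ma → Devonian (419.2–358.9); D = 1850 Ma → Orosirian (2050–1800).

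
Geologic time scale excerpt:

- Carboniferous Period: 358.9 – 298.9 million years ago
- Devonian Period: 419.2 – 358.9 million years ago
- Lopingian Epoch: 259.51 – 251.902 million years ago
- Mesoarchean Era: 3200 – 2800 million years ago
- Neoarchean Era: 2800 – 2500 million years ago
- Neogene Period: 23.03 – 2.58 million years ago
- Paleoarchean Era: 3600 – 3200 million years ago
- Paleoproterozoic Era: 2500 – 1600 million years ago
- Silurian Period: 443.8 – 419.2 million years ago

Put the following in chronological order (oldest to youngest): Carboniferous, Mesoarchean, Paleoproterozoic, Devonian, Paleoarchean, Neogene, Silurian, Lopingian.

Paleoarchean, then Mesoarchean, then Paleoproterozoic, then Silurian, then Devonian, then Carboniferous, then Lopingian, then Neogene

Read off each span (Ma): Carboniferous 358.9–298.9; Mesoarchean 3200–2800; Paleoproterozoic 2500–1600; Devonian 419.2–358.9; Paleoarchean 3600–3200; Neogene 23.03–2.58; Silurian 443.8–419.2; Lopingian 259.51–251.902.
Larger Ma is older, so oldest→youngest is Paleoarchean, Mesoarchean, Paleoproterozoic, Silurian, Devonian, Carboniferous, Lopingian, Neogene.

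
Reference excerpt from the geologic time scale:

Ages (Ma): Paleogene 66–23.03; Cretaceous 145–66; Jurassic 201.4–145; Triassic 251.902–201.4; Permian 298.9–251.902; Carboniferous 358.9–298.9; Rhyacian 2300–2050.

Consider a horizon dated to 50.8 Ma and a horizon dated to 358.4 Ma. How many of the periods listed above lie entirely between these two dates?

4

The older date is 358.4 Ma and the younger is 50.8 Ma.
Periods with start < 358.4 and end > 50.8 Ma: Permian (298.9–251.902), Triassic (251.902–201.4), Jurassic (201.4–145), Cretaceous (145–66).
That is 4 complete periods.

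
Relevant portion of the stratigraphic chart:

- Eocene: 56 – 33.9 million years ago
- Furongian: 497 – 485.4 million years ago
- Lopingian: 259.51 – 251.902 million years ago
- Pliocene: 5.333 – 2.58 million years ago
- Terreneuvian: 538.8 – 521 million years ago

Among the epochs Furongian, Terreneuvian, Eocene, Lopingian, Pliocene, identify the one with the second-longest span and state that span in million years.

Terreneuvian, 17.8 million years

Durations: Furongian 11.6; Terreneuvian 17.8; Eocene 22.1; Lopingian 7.608; Pliocene 2.753 Myr.
Sorted longest-first: Eocene (22.1), Terreneuvian (17.8), Furongian (11.6), Lopingian (7.608), Pliocene (2.753).
The second longest is Terreneuvian at 17.8 Myr.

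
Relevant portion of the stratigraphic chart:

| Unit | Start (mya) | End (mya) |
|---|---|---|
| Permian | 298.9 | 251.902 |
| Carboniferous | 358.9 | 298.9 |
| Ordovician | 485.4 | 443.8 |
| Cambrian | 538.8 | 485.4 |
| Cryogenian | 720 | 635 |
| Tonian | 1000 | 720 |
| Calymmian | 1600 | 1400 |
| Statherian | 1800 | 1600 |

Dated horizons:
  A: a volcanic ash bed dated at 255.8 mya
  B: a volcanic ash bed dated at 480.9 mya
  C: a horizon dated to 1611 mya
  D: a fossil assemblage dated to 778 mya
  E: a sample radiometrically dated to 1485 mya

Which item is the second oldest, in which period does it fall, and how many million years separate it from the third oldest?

E, in the Calymmian; 707 million years to D

Sorted oldest-first by Ma: C (1611), E (1485), D (778), B (480.9), A (255.8).
The second oldest is E at 1485 Ma, which lies in 1600–1400 Ma: the Calymmian.
The third oldest is D at 778 Ma; separation = |1485 − 778| = 707 Myr.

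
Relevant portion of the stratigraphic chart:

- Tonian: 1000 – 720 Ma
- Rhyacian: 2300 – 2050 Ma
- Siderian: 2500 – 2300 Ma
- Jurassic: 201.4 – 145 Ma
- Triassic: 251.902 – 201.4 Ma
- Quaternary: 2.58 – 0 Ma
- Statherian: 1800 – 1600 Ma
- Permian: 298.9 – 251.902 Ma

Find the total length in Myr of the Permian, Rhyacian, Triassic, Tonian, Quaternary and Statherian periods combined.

Each duration: Permian = 46.998; Rhyacian = 250; Triassic = 50.502; Tonian = 280; Quaternary = 2.58; Statherian = 200.
Sum: 46.998 + 250 + 50.502 + 280 + 2.58 + 200 = 830.08 Myr.

830.08 million years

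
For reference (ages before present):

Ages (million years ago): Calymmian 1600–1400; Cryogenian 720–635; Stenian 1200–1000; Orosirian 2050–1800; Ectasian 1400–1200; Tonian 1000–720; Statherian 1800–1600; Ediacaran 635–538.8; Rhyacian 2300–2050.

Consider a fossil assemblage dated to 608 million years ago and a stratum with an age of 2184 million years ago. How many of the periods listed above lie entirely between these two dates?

2184 Ma sits inside the Rhyacian (2300–2050) and 608 Ma inside the Ediacaran (635–538.8); neither of those is wholly between the two dates.
The listed periods lying completely between them are Orosirian, Statherian, Calymmian, Ectasian, Stenian, Tonian, Cryogenian — 7 in all.

7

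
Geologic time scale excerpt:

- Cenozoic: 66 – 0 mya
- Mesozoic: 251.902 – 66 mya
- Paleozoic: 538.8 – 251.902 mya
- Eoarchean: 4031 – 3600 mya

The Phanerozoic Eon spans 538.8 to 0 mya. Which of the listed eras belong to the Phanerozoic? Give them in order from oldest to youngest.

Paleozoic, Mesozoic, Cenozoic

Eras with both bounds inside 538.8–0 Ma: Paleozoic (538.8–251.902), Mesozoic (251.902–66), Cenozoic (66–0).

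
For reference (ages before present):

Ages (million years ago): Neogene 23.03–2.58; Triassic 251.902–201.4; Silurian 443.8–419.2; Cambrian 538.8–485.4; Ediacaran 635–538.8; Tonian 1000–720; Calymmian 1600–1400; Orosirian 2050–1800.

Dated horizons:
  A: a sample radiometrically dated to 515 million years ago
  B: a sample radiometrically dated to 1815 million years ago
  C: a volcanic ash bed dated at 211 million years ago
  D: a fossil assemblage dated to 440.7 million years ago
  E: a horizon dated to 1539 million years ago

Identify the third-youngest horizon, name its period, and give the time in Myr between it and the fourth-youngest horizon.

Smaller Ma means younger, so youngest first: C 211 < D 440.7 < A 515 < E 1539 < B 1815.
Counting 3 along gives A (515 Ma); the excerpt puts that inside the Cambrian, 538.8–485.4 Ma.
Next in line is E (1539 Ma), and 1539 − 515 = 1024 Myr.

A, in the Cambrian; 1024 million years to E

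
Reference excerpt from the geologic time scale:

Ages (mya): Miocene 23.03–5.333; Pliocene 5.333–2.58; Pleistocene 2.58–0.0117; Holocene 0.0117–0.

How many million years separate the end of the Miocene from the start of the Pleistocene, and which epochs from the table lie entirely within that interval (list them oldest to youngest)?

End of Miocene = 5.333 Ma; start of Pleistocene = 2.58 Ma.
Gap = 5.333 − 2.58 = 2.753 Myr.
Epochs wholly inside 5.333–2.58 Ma: Pliocene (5.333–2.58).

2.753 million years; Pliocene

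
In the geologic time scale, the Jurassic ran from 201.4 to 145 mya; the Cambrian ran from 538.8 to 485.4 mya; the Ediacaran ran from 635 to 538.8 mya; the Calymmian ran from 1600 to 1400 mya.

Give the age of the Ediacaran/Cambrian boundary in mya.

The Ediacaran ends and the Cambrian begins at 538.8 mya.

538.8 mya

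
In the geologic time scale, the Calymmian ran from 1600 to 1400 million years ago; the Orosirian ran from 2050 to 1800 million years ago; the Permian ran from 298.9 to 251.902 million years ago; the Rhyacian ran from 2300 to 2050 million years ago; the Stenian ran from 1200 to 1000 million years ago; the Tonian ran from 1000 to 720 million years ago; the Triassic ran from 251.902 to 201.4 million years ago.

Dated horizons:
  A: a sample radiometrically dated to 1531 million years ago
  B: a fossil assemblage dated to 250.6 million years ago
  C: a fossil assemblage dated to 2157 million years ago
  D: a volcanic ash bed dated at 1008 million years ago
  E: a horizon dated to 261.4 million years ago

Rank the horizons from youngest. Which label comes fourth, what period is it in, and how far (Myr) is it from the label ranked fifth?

Sorted youngest-first by Ma: B (250.6), E (261.4), D (1008), A (1531), C (2157).
The fourth youngest is A at 1531 Ma, which lies in 1600–1400 Ma: the Calymmian.
The fifth youngest is C at 2157 Ma; separation = |1531 − 2157| = 626 Myr.

A, in the Calymmian; 626 million years to C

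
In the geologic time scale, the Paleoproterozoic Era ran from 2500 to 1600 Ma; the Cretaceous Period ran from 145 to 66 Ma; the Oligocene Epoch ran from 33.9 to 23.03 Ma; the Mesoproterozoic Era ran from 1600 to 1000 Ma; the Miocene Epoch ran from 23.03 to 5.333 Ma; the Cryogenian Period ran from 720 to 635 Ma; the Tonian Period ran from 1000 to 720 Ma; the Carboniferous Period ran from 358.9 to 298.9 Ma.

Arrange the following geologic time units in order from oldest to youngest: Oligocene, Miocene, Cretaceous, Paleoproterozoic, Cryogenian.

Paleoproterozoic, Cryogenian, Cretaceous, Oligocene, Miocene

Sorting by start age (descending Ma, since larger Ma = older): Paleoproterozoic start 2500, Cryogenian start 720, Cretaceous start 145, Oligocene start 33.9, Miocene start 23.03.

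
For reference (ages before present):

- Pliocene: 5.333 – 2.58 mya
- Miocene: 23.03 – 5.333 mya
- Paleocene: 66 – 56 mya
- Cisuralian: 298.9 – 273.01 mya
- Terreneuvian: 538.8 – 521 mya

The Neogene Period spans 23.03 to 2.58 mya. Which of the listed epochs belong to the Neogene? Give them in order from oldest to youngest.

Miocene, Pliocene

Epochs with both bounds inside 23.03–2.58 Ma: Miocene (23.03–5.333), Pliocene (5.333–2.58).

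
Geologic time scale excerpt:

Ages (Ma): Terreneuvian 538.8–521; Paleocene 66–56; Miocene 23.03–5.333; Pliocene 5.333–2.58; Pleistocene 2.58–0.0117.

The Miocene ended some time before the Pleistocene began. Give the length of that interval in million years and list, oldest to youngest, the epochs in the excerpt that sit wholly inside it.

2.753 million years; Pliocene

The Miocene closes at 5.333 Ma and the Pleistocene opens at 2.58 Ma, so the interval is 5.333 − 2.58 = 2.753 Myr.
An epoch fits inside if it starts at or after 5.333 Ma and ends at or before 2.58 Ma; oldest first that gives Pliocene.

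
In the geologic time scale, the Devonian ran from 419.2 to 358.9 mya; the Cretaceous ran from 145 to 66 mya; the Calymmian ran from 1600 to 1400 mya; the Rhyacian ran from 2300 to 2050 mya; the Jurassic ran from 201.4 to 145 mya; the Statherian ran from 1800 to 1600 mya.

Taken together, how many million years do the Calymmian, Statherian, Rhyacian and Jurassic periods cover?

Each duration: Calymmian = 200; Statherian = 200; Rhyacian = 250; Jurassic = 56.4.
Sum: 200 + 200 + 250 + 56.4 = 706.4 Myr.

706.4 million years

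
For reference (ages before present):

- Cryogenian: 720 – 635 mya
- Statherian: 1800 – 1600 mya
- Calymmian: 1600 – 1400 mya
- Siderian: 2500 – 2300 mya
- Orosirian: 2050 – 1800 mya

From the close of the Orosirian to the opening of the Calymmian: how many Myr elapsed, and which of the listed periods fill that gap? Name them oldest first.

200 million years; Statherian

The Orosirian closes at 1800 Ma and the Calymmian opens at 1600 Ma, so the interval is 1800 − 1600 = 200 Myr.
A period fits inside if it starts at or after 1800 Ma and ends at or before 1600 Ma; oldest first that gives Statherian.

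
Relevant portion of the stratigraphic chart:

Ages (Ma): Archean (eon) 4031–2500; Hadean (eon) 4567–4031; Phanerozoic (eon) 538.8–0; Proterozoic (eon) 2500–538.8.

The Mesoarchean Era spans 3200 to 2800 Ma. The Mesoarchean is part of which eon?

Archean

The Mesoarchean (3200–2800 Ma) lies entirely within 4031–2500 Ma, the Archean Eon.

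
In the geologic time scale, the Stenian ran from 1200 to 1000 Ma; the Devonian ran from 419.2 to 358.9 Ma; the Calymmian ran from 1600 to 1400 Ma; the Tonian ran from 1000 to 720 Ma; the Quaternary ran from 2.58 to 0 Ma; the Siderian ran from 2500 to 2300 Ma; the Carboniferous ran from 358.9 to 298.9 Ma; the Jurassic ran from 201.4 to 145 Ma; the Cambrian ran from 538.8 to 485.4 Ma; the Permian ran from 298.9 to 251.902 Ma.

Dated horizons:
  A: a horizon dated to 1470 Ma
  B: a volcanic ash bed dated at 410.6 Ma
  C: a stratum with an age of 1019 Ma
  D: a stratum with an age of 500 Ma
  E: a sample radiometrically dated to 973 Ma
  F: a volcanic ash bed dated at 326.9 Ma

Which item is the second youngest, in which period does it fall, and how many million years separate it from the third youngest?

Sorted youngest-first by Ma: F (326.9), B (410.6), D (500), E (973), C (1019), A (1470).
The second youngest is B at 410.6 Ma, which lies in 419.2–358.9 Ma: the Devonian.
The third youngest is D at 500 Ma; separation = |410.6 − 500| = 89.4 Myr.

B, in the Devonian; 89.4 million years to D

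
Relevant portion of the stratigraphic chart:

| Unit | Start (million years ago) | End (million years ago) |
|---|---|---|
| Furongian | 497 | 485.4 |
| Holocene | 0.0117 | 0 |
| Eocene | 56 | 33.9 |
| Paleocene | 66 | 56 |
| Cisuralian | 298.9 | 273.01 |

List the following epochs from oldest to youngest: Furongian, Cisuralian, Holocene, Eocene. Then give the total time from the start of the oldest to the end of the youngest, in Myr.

Furongian → Cisuralian → Eocene → Holocene; total span 497 Myr

Start ages (Ma): Furongian 497, Cisuralian 298.9, Eocene 56, Holocene 0.0117.
Ordered oldest to youngest: Furongian, Cisuralian, Eocene, Holocene.
Span = 497 − 0 = 497 Myr.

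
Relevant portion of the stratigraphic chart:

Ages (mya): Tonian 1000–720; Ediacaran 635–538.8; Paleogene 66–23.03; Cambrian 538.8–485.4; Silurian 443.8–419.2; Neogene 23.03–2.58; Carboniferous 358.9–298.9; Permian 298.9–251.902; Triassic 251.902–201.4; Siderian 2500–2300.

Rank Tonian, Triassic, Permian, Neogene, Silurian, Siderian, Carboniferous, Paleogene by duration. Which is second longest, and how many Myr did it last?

Siderian, 200 million years

Durations: Tonian 280; Triassic 50.502; Permian 46.998; Neogene 20.45; Silurian 24.6; Siderian 200; Carboniferous 60; Paleogene 42.97 Myr.
Sorted longest-first: Tonian (280), Siderian (200), Carboniferous (60), Triassic (50.502), Permian (46.998), Paleogene (42.97), Silurian (24.6), Neogene (20.45).
The second longest is Siderian at 200 Myr.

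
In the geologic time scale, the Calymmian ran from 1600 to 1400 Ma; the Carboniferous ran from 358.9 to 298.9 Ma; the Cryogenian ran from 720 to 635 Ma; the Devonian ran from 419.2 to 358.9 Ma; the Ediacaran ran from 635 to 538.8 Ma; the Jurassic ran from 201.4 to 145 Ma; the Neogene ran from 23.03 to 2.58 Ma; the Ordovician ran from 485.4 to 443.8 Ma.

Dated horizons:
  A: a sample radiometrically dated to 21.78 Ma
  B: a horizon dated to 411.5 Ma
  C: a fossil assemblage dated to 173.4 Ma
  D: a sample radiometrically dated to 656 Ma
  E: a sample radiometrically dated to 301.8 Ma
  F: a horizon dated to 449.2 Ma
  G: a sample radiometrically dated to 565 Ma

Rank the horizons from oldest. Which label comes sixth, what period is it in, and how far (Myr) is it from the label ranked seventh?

C, in the Jurassic; 151.62 million years to A

Larger Ma means older, so oldest first: D 656 > G 565 > F 449.2 > B 411.5 > E 301.8 > C 173.4 > A 21.78.
Counting 6 along gives C (173.4 Ma); the excerpt puts that inside the Jurassic, 201.4–145 Ma.
Next in line is A (21.78 Ma), and 173.4 − 21.78 = 151.62 Myr.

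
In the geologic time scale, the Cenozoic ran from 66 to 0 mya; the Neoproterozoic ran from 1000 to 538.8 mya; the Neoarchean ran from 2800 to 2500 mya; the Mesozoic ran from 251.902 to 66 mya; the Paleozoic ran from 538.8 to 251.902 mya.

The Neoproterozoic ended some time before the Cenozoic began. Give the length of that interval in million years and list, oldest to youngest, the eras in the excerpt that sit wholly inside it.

The Neoproterozoic closes at 538.8 Ma and the Cenozoic opens at 66 Ma, so the interval is 538.8 − 66 = 472.8 Myr.
An era fits inside if it starts at or after 538.8 Ma and ends at or before 66 Ma; oldest first that gives Paleozoic, Mesozoic.

472.8 million years; Paleozoic, Mesozoic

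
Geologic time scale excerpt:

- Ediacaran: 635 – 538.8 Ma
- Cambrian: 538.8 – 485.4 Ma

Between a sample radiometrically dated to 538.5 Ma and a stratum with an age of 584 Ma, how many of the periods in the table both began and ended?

0

Checking each listed span, none has both start < 584 Ma and end > 538.5 Ma — every period straddles one of the two dates or lies outside them — so the count is 0.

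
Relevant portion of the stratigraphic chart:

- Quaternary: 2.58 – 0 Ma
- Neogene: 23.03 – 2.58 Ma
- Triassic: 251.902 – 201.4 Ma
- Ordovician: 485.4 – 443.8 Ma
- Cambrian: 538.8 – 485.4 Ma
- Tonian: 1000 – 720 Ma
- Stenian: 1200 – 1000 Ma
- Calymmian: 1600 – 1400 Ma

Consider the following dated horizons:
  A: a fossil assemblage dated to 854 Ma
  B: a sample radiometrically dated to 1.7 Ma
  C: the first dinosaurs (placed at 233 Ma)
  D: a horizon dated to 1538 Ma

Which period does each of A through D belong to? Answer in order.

Match each age against the start–end ranges in the excerpt: A = 854 Ma → Tonian (1000–720); B = 1.7 Ma → Quaternary (2.58–0); C = 233 Ma → Triassic (251.902–201.4); D = 1538 Ma → Calymmian (1600–1400).

A — Tonian; B — Quaternary; C — Triassic; D — Calymmian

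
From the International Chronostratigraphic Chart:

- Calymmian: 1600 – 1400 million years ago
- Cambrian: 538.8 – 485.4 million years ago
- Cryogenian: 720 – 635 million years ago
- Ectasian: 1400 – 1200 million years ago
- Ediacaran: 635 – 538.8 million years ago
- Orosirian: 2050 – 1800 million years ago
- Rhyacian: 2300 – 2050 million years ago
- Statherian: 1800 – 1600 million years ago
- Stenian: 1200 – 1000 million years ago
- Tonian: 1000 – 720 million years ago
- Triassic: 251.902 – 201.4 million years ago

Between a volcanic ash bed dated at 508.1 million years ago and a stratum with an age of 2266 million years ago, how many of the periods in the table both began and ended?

8

The older date is 2266 Ma and the younger is 508.1 Ma.
Periods with start < 2266 and end > 508.1 Ma: Orosirian (2050–1800), Statherian (1800–1600), Calymmian (1600–1400), Ectasian (1400–1200), Stenian (1200–1000), Tonian (1000–720), Cryogenian (720–635), Ediacaran (635–538.8).
That is 8 complete periods.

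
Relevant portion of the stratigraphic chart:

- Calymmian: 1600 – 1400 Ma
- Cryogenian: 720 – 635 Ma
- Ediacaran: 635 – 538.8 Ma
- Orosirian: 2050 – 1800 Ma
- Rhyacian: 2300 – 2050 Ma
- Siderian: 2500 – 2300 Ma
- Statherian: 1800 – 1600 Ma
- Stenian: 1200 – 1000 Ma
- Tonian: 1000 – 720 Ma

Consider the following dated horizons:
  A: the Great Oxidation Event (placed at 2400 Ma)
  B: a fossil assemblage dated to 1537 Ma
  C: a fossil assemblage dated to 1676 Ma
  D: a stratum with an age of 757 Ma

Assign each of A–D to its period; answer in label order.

A — Siderian; B — Calymmian; C — Statherian; D — Tonian

A: 2400 Ma lies in 2500–2300 Ma, so Siderian.
B: 1537 Ma lies in 1600–1400 Ma, so Calymmian.
C: 1676 Ma lies in 1800–1600 Ma, so Statherian.
D: 757 Ma lies in 1000–720 Ma, so Tonian.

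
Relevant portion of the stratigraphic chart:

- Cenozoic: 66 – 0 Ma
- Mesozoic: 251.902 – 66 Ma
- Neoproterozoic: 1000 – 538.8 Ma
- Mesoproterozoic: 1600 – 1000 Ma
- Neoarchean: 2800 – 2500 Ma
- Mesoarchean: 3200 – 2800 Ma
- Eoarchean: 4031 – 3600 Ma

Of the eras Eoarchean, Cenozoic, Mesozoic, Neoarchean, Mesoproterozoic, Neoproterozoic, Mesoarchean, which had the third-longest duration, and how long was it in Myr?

Durations: Eoarchean 431; Cenozoic 66; Mesozoic 185.902; Neoarchean 300; Mesoproterozoic 600; Neoproterozoic 461.2; Mesoarchean 400 Myr.
Sorted longest-first: Mesoproterozoic (600), Neoproterozoic (461.2), Eoarchean (431), Mesoarchean (400), Neoarchean (300), Mesozoic (185.902), Cenozoic (66).
The third longest is Eoarchean at 431 Myr.

Eoarchean, 431 million years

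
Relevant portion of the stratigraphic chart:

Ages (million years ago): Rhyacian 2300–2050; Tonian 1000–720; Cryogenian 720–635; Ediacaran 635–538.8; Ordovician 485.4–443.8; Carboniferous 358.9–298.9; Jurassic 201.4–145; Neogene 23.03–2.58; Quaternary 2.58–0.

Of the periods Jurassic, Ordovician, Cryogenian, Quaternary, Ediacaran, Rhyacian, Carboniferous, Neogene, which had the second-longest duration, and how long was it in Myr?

Start − end for each: Jurassic 201.4 − 145 = 56.4; Ordovician 485.4 − 443.8 = 41.6; Cryogenian 720 − 635 = 85; Quaternary 2.58 − 0 = 2.58; Ediacaran 635 − 538.8 = 96.2; Rhyacian 2300 − 2050 = 250; Carboniferous 358.9 − 298.9 = 60; Neogene 23.03 − 2.58 = 20.45.
Ranking these from longest: Rhyacian > Ediacaran > Cryogenian > Carboniferous > Jurassic > Ordovician > Neogene > Quaternary.
Position 2 in that ranking is Ediacaran, which lasted 96.2 Myr.

Ediacaran, 96.2 million years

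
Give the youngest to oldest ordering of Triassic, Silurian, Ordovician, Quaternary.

Group by era (each group listed oldest first) — Paleozoic: Ordovician, Silurian; Mesozoic: Triassic; Cenozoic: Quaternary. The eras run Paleozoic → Mesozoic → Cenozoic. Concatenating the groups in that era order and then reversing gives youngest to oldest.

Quaternary, then Triassic, then Silurian, then Ordovician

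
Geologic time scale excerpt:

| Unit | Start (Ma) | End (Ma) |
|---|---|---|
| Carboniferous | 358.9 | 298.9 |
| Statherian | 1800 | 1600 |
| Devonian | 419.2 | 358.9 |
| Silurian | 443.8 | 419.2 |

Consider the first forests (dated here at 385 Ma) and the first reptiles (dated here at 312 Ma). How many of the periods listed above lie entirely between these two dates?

Checking each listed span, none has both start < 385 Ma and end > 312 Ma — every period straddles one of the two dates or lies outside them — so the count is 0.

0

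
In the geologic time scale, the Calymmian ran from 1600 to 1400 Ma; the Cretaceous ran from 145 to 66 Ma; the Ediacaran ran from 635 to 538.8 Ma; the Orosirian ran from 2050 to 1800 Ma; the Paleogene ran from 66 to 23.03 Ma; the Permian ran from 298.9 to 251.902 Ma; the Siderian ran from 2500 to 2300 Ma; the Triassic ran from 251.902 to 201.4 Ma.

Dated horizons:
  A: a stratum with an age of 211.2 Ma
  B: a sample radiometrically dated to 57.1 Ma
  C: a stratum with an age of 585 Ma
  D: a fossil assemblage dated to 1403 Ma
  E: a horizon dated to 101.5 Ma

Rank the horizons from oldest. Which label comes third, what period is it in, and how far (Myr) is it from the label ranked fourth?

Sorted oldest-first by Ma: D (1403), C (585), A (211.2), E (101.5), B (57.1).
The third oldest is A at 211.2 Ma, which lies in 251.902–201.4 Ma: the Triassic.
The fourth oldest is E at 101.5 Ma; separation = |211.2 − 101.5| = 109.7 Myr.

A, in the Triassic; 109.7 million years to E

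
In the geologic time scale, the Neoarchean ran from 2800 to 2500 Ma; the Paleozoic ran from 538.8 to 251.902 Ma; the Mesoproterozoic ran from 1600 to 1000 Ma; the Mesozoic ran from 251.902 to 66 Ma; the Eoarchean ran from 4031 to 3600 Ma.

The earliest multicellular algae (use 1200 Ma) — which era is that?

Mesoproterozoic

1200 Ma lies between 1600 and 1000 Ma, so it falls in the Mesoproterozoic.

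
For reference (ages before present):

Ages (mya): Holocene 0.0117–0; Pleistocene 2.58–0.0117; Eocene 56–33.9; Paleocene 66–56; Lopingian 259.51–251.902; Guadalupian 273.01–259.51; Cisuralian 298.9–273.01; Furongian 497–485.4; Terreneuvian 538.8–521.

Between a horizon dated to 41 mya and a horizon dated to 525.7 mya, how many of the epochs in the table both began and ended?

525.7 Ma sits inside the Terreneuvian (538.8–521) and 41 Ma inside the Eocene (56–33.9); neither of those is wholly between the two dates.
The listed epochs lying completely between them are Furongian, Cisuralian, Guadalupian, Lopingian, Paleocene — 5 in all.

5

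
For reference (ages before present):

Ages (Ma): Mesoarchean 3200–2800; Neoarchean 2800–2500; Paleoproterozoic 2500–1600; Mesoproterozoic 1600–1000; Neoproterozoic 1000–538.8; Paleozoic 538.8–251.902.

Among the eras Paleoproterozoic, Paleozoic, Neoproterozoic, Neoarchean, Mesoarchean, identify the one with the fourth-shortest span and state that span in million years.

Neoproterozoic, 461.2 million years

Durations: Paleoproterozoic 900; Paleozoic 286.898; Neoproterozoic 461.2; Neoarchean 300; Mesoarchean 400 Myr.
Sorted shortest-first: Paleozoic (286.898), Neoarchean (300), Mesoarchean (400), Neoproterozoic (461.2), Paleoproterozoic (900).
The fourth shortest is Neoproterozoic at 461.2 Myr.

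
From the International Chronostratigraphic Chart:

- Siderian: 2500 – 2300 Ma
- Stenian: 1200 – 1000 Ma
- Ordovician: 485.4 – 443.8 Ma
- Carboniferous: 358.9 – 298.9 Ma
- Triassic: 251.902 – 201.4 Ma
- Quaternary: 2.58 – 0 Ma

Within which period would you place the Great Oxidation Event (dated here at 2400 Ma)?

Siderian

2400 Ma lies between 2500 and 2300 Ma, so it falls in the Siderian.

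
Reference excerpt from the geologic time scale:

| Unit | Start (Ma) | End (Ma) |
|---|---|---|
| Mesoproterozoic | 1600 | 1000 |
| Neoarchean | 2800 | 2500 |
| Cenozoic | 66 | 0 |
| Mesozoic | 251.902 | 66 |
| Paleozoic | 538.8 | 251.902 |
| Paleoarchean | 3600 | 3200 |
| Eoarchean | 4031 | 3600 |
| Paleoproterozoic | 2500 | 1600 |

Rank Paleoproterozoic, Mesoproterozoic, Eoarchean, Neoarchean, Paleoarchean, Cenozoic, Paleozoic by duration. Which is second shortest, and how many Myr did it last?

Durations: Paleoproterozoic 900; Mesoproterozoic 600; Eoarchean 431; Neoarchean 300; Paleoarchean 400; Cenozoic 66; Paleozoic 286.898 Myr.
Sorted shortest-first: Cenozoic (66), Paleozoic (286.898), Neoarchean (300), Paleoarchean (400), Eoarchean (431), Mesoproterozoic (600), Paleoproterozoic (900).
The second shortest is Paleozoic at 286.898 Myr.

Paleozoic, 286.898 million years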